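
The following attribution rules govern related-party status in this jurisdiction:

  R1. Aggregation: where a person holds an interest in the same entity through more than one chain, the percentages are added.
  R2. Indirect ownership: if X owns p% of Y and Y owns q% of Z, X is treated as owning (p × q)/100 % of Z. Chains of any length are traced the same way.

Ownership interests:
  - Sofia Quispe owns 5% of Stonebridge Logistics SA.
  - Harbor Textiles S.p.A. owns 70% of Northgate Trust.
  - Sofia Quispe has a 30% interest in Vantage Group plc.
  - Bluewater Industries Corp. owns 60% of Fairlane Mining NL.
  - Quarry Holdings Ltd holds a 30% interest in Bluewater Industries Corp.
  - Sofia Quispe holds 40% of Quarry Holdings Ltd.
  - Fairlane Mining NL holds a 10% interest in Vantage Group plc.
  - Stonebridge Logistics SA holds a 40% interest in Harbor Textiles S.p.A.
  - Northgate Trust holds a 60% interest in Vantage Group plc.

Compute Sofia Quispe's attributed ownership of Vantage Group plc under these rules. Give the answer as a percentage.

31.56%

Chain via Quarry Holdings Ltd → Bluewater Industries Corp. → Fairlane Mining NL (R2): 40% × 30% × 60% × 10% = 0.72% of Vantage Group plc.
Chain via Stonebridge Logistics SA → Harbor Textiles S.p.A. → Northgate Trust (R2): 5% × 40% × 70% × 60% = 0.84% of Vantage Group plc.
Direct interest in Vantage Group plc: 30%.
Aggregating (R1): 0.72% + 0.84% + 30% = 31.56%.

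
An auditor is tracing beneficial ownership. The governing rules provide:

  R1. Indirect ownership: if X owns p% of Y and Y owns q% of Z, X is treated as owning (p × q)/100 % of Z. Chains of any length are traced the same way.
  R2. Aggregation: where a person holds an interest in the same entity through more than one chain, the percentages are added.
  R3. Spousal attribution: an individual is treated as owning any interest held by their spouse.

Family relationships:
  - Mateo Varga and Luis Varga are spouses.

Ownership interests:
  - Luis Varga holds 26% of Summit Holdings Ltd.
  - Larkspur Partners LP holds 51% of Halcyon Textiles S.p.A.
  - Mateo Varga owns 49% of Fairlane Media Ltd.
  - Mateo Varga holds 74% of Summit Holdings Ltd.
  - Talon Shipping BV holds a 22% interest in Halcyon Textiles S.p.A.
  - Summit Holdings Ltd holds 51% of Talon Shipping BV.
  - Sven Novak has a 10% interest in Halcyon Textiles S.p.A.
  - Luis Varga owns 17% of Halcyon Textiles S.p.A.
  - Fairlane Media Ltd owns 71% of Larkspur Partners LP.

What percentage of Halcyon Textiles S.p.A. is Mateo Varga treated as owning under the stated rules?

By spousal attribution (R3), Mateo Varga is treated as also owning Luis Varga's interest in Summit Holdings Ltd, giving 74% + 26% = 100%.
By spousal attribution (R3), Mateo Varga is treated as owning Luis Varga's 17% interest in Halcyon Textiles S.p.A.
Chain via Fairlane Media Ltd → Larkspur Partners LP (R1): 49% × 71% × 51% = 17.7429% of Halcyon Textiles S.p.A.
Chain via Summit Holdings Ltd → Talon Shipping BV (R1): 100% × 51% × 22% = 11.22% of Halcyon Textiles S.p.A.
Direct interest in Halcyon Textiles S.p.A: 17%.
Aggregating (R2): 17.7429% + 11.22% + 17% = 45.9629%.

45.9629%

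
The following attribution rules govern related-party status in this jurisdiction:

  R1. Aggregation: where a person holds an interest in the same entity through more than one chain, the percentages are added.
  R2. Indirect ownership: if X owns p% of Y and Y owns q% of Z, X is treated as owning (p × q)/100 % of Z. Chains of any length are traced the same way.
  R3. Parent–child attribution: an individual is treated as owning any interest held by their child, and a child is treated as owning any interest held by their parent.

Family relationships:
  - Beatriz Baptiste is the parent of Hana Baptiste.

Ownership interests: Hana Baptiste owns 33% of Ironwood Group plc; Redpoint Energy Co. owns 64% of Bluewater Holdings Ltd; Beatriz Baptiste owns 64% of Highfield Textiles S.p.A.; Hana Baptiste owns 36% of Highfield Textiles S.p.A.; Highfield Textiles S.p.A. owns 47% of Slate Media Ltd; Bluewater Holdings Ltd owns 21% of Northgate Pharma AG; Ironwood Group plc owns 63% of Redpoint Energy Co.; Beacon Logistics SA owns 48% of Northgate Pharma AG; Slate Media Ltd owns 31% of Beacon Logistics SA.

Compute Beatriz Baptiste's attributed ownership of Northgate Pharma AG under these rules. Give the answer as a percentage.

9.787776%

By parent–child attribution (R3), Beatriz Baptiste is treated as also owning Hana Baptiste's interest in Highfield Textiles S.p.A, giving 64% + 36% = 100%.
By parent–child attribution (R3), Beatriz Baptiste is treated as owning Hana Baptiste's 33% interest in Ironwood Group plc.
Chain via Highfield Textiles S.p.A. → Slate Media Ltd → Beacon Logistics SA (R2): 100% × 47% × 31% × 48% = 6.9936% of Northgate Pharma AG.
Chain via Ironwood Group plc → Redpoint Energy Co. → Bluewater Holdings Ltd (R2): 33% × 63% × 64% × 21% = 2.794176% of Northgate Pharma AG.
Aggregating (R1): 6.9936% + 2.794176% = 9.787776%.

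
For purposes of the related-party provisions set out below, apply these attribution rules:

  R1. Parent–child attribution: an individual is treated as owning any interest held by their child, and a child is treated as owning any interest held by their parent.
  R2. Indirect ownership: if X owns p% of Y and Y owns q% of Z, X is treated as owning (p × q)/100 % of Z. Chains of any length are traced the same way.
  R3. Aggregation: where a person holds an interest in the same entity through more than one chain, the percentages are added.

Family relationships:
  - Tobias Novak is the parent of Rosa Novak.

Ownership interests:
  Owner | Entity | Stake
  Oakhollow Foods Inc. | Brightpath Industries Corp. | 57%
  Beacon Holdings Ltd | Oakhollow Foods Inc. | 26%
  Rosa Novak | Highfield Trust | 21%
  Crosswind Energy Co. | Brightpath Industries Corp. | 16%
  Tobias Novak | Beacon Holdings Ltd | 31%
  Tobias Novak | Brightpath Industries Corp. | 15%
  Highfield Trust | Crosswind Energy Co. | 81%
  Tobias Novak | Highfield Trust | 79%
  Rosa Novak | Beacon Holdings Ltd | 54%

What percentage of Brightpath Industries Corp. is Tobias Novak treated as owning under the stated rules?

40.557%

By parent–child attribution (R1), Tobias Novak is treated as also owning Rosa Novak's interest in Highfield Trust, giving 79% + 21% = 100%.
By parent–child attribution (R1), Tobias Novak is treated as also owning Rosa Novak's interest in Beacon Holdings Ltd, giving 31% + 54% = 85%.
Chain via Highfield Trust → Crosswind Energy Co. (R2): 100% × 81% × 16% = 12.96% of Brightpath Industries Corp.
Chain via Beacon Holdings Ltd → Oakhollow Foods Inc. (R2): 85% × 26% × 57% = 12.597% of Brightpath Industries Corp.
Direct interest in Brightpath Industries Corp: 15%.
Aggregating (R3): 12.96% + 12.597% + 15% = 40.557%.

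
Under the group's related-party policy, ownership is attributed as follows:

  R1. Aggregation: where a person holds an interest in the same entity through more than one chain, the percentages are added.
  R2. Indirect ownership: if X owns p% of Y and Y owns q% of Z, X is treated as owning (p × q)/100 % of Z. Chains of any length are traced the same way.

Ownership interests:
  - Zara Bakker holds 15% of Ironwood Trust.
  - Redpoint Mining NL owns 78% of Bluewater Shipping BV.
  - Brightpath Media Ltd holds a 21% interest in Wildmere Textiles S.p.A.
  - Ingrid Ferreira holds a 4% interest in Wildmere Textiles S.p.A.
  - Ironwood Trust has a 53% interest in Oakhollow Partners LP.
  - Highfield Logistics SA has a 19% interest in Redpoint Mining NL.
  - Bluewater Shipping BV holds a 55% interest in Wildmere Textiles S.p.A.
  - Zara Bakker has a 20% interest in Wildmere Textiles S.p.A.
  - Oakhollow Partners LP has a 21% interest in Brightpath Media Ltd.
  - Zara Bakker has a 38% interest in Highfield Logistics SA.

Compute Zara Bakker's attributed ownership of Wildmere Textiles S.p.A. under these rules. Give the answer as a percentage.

Chain via Highfield Logistics SA → Redpoint Mining NL → Bluewater Shipping BV (R2): 38% × 19% × 78% × 55% = 3.09738% of Wildmere Textiles S.p.A.
Chain via Ironwood Trust → Oakhollow Partners LP → Brightpath Media Ltd (R2): 15% × 53% × 21% × 21% = 0.350595% of Wildmere Textiles S.p.A.
Direct interest in Wildmere Textiles S.p.A: 20%.
Aggregating (R1): 3.09738% + 0.350595% + 20% = 23.447975%.

23.447975%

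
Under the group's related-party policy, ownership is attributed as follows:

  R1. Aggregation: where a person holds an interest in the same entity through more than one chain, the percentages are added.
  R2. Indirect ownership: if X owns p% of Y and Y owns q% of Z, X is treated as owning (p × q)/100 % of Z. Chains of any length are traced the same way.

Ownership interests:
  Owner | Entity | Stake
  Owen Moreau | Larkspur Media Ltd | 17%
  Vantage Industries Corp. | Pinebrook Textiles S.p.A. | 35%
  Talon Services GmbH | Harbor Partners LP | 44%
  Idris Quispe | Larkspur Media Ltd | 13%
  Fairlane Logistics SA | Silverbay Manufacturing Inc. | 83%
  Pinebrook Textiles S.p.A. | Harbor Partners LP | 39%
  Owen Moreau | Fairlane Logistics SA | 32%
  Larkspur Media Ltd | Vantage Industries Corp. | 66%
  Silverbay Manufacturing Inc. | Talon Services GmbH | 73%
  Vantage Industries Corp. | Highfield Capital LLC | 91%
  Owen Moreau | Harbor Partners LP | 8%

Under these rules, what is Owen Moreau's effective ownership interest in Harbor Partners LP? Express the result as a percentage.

18.062602%

Chain via Fairlane Logistics SA → Silverbay Manufacturing Inc. → Talon Services GmbH (R2): 32% × 83% × 73% × 44% = 8.531072% of Harbor Partners LP.
Chain via Larkspur Media Ltd → Vantage Industries Corp. → Pinebrook Textiles S.p.A. (R2): 17% × 66% × 35% × 39% = 1.53153% of Harbor Partners LP.
Direct interest in Harbor Partners LP: 8%.
Aggregating (R1): 8.531072% + 1.53153% + 8% = 18.062602%.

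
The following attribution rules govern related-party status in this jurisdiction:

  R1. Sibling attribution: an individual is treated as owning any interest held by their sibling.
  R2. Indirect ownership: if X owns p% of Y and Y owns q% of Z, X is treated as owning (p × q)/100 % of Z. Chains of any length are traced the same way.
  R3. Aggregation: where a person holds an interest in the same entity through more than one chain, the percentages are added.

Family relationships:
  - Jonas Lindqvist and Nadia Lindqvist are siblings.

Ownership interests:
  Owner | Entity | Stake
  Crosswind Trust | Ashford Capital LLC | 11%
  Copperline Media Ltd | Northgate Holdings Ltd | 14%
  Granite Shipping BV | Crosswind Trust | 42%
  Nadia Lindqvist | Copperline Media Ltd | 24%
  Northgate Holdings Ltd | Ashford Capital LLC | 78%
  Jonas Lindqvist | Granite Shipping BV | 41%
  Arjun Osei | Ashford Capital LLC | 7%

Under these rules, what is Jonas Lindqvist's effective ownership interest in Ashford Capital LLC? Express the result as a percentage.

By sibling attribution (R1), Jonas Lindqvist is treated as owning Nadia Lindqvist's 24% interest in Copperline Media Ltd.
Chain via Granite Shipping BV → Crosswind Trust (R2): 41% × 42% × 11% = 1.8942% of Ashford Capital LLC.
Chain via Copperline Media Ltd → Northgate Holdings Ltd (R2): 24% × 14% × 78% = 2.6208% of Ashford Capital LLC.
Aggregating (R3): 1.8942% + 2.6208% = 4.515%.

4.515%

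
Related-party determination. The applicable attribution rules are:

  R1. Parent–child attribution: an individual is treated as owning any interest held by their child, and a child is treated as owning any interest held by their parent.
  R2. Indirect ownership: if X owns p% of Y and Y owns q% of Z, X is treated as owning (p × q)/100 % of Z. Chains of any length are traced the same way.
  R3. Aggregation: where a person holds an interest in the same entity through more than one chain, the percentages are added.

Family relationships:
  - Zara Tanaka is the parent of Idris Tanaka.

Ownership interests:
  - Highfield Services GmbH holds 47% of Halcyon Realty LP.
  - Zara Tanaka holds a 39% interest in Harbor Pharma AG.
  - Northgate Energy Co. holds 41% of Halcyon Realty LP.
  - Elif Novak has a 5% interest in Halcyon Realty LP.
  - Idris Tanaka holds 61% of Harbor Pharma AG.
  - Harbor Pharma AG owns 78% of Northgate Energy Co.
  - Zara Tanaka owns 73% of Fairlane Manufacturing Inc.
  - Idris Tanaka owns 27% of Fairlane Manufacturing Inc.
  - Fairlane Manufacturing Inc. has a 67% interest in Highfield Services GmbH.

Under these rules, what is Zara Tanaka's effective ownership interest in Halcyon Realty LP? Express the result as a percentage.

63.47%

By parent–child attribution (R1), Zara Tanaka is treated as also owning Idris Tanaka's interest in Fairlane Manufacturing Inc, giving 73% + 27% = 100%.
By parent–child attribution (R1), Zara Tanaka is treated as also owning Idris Tanaka's interest in Harbor Pharma AG, giving 39% + 61% = 100%.
Chain via Fairlane Manufacturing Inc. → Highfield Services GmbH (R2): 100% × 67% × 47% = 31.49% of Halcyon Realty LP.
Chain via Harbor Pharma AG → Northgate Energy Co. (R2): 100% × 78% × 41% = 31.98% of Halcyon Realty LP.
Aggregating (R3): 31.49% + 31.98% = 63.47%.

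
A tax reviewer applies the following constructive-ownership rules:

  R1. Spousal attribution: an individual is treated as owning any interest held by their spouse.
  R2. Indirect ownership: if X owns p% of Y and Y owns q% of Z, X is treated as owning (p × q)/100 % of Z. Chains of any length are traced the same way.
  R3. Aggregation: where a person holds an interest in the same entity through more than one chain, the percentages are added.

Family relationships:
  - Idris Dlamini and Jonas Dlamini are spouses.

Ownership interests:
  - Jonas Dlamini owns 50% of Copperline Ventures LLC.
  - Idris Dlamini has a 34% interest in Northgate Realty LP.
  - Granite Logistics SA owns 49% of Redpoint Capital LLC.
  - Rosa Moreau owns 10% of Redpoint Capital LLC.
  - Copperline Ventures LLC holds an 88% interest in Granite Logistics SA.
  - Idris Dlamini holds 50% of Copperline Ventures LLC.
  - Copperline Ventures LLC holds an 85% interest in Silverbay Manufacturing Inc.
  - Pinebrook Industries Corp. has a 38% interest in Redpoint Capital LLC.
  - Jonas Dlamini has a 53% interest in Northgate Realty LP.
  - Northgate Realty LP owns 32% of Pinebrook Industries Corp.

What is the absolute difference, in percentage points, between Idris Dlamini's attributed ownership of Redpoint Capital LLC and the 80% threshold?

26.3008

By spousal attribution (R1), Idris Dlamini is treated as also owning Jonas Dlamini's interest in Northgate Realty LP, giving 34% + 53% = 87%.
By spousal attribution (R1), Idris Dlamini is treated as also owning Jonas Dlamini's interest in Copperline Ventures LLC, giving 50% + 50% = 100%.
Chain via Northgate Realty LP → Pinebrook Industries Corp. (R2): 87% × 32% × 38% = 10.5792% of Redpoint Capital LLC.
Chain via Copperline Ventures LLC → Granite Logistics SA (R2): 100% × 88% × 49% = 43.12% of Redpoint Capital LLC.
Aggregating (R3): 10.5792% + 43.12% = 53.6992%.
53.6992% falls short of the 80% threshold by 26.3008 percentage points.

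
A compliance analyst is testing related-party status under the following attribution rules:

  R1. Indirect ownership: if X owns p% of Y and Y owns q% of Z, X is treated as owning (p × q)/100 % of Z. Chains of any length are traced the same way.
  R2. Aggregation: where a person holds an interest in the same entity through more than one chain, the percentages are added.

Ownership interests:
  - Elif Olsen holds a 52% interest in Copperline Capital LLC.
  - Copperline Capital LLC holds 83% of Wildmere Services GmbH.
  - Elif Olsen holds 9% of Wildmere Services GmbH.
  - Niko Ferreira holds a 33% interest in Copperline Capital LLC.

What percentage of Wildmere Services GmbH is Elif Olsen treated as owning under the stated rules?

52.16%

Chain via Copperline Capital LLC (R1): 52% × 83% = 43.16% of Wildmere Services GmbH.
Direct interest in Wildmere Services GmbH: 9%.
Aggregating (R2): 43.16% + 9% = 52.16%.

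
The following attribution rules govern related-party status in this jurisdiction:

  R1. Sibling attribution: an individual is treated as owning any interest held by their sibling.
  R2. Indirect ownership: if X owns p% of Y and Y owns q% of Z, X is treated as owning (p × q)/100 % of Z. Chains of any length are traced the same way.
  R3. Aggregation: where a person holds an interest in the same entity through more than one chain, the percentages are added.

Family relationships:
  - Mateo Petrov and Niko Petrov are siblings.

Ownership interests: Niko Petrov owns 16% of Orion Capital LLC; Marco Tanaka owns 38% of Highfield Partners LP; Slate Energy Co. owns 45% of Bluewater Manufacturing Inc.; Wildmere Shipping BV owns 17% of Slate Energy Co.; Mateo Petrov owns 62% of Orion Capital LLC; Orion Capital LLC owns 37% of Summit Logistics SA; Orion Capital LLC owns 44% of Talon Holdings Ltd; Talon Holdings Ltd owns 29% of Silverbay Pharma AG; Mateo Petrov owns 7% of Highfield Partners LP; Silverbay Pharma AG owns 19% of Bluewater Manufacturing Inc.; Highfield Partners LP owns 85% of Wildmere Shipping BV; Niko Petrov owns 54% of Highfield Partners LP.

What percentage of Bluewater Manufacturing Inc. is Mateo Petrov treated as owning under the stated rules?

5.857557%

By sibling attribution (R1), Mateo Petrov is treated as also owning Niko Petrov's interest in Highfield Partners LP, giving 7% + 54% = 61%.
By sibling attribution (R1), Mateo Petrov is treated as also owning Niko Petrov's interest in Orion Capital LLC, giving 62% + 16% = 78%.
Chain via Highfield Partners LP → Wildmere Shipping BV → Slate Energy Co. (R2): 61% × 85% × 17% × 45% = 3.966525% of Bluewater Manufacturing Inc.
Chain via Orion Capital LLC → Talon Holdings Ltd → Silverbay Pharma AG (R2): 78% × 44% × 29% × 19% = 1.891032% of Bluewater Manufacturing Inc.
Aggregating (R3): 3.966525% + 1.891032% = 5.857557%.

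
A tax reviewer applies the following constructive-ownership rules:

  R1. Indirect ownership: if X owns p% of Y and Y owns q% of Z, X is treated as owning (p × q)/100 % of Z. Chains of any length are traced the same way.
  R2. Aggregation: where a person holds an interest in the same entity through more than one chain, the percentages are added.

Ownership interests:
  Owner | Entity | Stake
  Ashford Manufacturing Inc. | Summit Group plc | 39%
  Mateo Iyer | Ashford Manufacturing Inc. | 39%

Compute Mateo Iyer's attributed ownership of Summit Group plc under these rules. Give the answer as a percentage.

Chain via Ashford Manufacturing Inc. (R1): 39% × 39% = 15.21% of Summit Group plc.

15.21%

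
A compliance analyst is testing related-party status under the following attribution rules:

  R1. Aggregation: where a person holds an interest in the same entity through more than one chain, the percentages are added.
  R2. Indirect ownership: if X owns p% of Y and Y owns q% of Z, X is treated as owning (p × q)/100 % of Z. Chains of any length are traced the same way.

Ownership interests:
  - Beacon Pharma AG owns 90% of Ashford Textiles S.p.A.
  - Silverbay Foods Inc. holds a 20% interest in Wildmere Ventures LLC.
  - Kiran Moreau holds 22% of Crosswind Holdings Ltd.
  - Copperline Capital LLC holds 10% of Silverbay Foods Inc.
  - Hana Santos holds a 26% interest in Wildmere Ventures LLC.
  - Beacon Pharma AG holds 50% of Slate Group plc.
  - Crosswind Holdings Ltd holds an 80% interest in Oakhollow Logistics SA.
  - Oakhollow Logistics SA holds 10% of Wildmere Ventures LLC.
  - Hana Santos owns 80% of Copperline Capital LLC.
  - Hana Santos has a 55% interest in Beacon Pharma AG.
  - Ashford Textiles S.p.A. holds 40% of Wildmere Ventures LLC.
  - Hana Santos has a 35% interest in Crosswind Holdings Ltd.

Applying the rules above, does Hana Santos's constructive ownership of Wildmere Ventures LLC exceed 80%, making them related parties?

No

Chain via Beacon Pharma AG → Ashford Textiles S.p.A. (R2): 55% × 90% × 40% = 19.8% of Wildmere Ventures LLC.
Chain via Copperline Capital LLC → Silverbay Foods Inc. (R2): 80% × 10% × 20% = 1.6% of Wildmere Ventures LLC.
Chain via Crosswind Holdings Ltd → Oakhollow Logistics SA (R2): 35% × 80% × 10% = 2.8% of Wildmere Ventures LLC.
Direct interest in Wildmere Ventures LLC: 26%.
Aggregating (R1): 19.8% + 1.6% + 2.8% + 26% = 50.2%.
50.2% does not exceed the 80% threshold, so Hana is not a related party to Wildmere Ventures LLC.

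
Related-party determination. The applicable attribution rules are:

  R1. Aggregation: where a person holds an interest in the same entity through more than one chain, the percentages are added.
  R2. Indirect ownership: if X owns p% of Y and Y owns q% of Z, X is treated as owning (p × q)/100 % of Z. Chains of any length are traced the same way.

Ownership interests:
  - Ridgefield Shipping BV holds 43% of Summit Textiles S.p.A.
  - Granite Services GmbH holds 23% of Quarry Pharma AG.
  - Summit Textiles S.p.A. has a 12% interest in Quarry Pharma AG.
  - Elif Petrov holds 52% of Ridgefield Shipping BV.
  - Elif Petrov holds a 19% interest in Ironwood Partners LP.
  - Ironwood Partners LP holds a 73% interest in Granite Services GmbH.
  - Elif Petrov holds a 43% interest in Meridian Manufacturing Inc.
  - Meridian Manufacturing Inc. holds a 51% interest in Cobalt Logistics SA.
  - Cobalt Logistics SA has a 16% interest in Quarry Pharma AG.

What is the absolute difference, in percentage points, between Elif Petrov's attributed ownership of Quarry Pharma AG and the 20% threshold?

10.6179

Chain via Ironwood Partners LP → Granite Services GmbH (R2): 19% × 73% × 23% = 3.1901% of Quarry Pharma AG.
Chain via Meridian Manufacturing Inc. → Cobalt Logistics SA (R2): 43% × 51% × 16% = 3.5088% of Quarry Pharma AG.
Chain via Ridgefield Shipping BV → Summit Textiles S.p.A. (R2): 52% × 43% × 12% = 2.6832% of Quarry Pharma AG.
Aggregating (R1): 3.1901% + 3.5088% + 2.6832% = 9.3821%.
9.3821% falls short of the 20% threshold by 10.6179 percentage points.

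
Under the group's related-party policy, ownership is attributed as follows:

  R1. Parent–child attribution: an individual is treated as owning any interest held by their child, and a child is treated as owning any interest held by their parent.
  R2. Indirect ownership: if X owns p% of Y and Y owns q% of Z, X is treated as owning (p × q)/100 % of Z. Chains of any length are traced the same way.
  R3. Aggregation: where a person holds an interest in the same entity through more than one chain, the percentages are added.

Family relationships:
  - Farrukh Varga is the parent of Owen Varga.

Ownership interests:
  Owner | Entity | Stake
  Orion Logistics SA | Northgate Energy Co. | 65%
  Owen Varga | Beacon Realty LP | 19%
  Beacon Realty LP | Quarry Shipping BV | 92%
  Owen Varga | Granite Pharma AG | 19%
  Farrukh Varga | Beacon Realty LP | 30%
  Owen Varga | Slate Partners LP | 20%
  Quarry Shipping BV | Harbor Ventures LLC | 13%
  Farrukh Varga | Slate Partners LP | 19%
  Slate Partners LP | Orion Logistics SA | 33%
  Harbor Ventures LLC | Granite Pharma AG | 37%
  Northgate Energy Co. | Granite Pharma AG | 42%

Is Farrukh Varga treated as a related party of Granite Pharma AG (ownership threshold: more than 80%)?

No

By parent–child attribution (R1), Farrukh Varga is treated as also owning Owen Varga's interest in Slate Partners LP, giving 19% + 20% = 39%.
By parent–child attribution (R1), Farrukh Varga is treated as also owning Owen Varga's interest in Beacon Realty LP, giving 30% + 19% = 49%.
By parent–child attribution (R1), Farrukh Varga is treated as owning Owen Varga's 19% interest in Granite Pharma AG.
Chain via Slate Partners LP → Orion Logistics SA → Northgate Energy Co. (R2): 39% × 33% × 65% × 42% = 3.51351% of Granite Pharma AG.
Chain via Beacon Realty LP → Quarry Shipping BV → Harbor Ventures LLC (R2): 49% × 92% × 13% × 37% = 2.168348% of Granite Pharma AG.
Direct interest in Granite Pharma AG: 19%.
Aggregating (R3): 3.51351% + 2.168348% + 19% = 24.681858%.
24.681858% does not exceed the 80% threshold, so Farrukh is not a related party to Granite Pharma AG.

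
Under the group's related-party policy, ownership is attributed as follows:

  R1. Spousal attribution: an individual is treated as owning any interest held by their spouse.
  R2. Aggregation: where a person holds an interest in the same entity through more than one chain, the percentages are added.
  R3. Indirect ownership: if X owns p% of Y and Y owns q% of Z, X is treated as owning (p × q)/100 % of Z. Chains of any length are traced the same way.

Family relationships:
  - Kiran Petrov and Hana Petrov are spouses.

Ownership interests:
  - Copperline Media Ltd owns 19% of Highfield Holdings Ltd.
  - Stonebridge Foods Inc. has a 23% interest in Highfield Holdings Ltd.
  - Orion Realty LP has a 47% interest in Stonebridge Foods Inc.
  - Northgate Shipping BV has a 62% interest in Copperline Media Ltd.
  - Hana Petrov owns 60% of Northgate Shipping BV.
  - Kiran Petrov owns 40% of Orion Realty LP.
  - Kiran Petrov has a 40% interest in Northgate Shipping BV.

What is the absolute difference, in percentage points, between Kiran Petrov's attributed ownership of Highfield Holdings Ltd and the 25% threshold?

By spousal attribution (R1), Kiran Petrov is treated as also owning Hana Petrov's interest in Northgate Shipping BV, giving 40% + 60% = 100%.
Chain via Northgate Shipping BV → Copperline Media Ltd (R3): 100% × 62% × 19% = 11.78% of Highfield Holdings Ltd.
Chain via Orion Realty LP → Stonebridge Foods Inc. (R3): 40% × 47% × 23% = 4.324% of Highfield Holdings Ltd.
Aggregating (R2): 11.78% + 4.324% = 16.104%.
16.104% falls short of the 25% threshold by 8.896 percentage points.

8.896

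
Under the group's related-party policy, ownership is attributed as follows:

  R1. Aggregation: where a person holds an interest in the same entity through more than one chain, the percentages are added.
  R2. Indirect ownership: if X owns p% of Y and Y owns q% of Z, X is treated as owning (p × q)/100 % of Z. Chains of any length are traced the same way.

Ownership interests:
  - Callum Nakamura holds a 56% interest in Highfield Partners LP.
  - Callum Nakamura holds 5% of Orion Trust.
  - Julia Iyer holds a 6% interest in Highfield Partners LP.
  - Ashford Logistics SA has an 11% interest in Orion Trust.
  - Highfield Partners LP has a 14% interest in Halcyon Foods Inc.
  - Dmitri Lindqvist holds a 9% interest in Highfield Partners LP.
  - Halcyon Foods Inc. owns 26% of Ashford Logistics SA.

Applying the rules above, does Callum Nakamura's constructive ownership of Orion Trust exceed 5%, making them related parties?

Yes

Chain via Highfield Partners LP → Halcyon Foods Inc. → Ashford Logistics SA (R2): 56% × 14% × 26% × 11% = 0.224224% of Orion Trust.
Direct interest in Orion Trust: 5%.
Aggregating (R1): 0.224224% + 5% = 5.224224%.
5.224224% exceeds the 5% threshold, so Callum is a related party to Orion Trust.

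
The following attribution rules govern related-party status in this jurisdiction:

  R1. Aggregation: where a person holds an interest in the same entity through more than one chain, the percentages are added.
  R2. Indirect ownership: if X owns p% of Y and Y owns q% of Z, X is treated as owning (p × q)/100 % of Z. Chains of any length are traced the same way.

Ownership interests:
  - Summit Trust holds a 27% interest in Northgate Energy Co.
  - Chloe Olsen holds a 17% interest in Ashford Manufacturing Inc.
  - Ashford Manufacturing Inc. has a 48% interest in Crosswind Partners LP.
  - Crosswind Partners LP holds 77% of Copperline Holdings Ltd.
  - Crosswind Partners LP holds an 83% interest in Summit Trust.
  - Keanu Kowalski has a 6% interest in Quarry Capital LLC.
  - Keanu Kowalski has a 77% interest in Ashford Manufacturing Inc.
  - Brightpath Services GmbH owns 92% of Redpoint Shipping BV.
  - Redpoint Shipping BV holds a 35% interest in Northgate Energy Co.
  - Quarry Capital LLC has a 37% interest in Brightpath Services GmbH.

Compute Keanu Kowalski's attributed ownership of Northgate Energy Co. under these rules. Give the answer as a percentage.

Chain via Quarry Capital LLC → Brightpath Services GmbH → Redpoint Shipping BV (R2): 6% × 37% × 92% × 35% = 0.71484% of Northgate Energy Co.
Chain via Ashford Manufacturing Inc. → Crosswind Partners LP → Summit Trust (R2): 77% × 48% × 83% × 27% = 8.282736% of Northgate Energy Co.
Aggregating (R1): 0.71484% + 8.282736% = 8.997576%.

8.997576%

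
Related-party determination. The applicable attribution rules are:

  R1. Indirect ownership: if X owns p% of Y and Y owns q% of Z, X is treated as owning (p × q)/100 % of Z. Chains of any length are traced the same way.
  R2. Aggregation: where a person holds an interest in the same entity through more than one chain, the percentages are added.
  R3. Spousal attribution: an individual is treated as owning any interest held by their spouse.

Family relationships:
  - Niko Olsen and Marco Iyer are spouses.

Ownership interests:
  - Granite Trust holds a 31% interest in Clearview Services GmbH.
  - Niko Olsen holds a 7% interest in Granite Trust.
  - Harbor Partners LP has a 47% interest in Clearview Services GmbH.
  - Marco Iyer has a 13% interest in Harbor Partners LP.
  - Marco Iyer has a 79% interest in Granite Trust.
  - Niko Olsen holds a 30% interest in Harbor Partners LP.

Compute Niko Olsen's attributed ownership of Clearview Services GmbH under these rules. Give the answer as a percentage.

46.87%

By spousal attribution (R3), Niko Olsen is treated as also owning Marco Iyer's interest in Harbor Partners LP, giving 30% + 13% = 43%.
By spousal attribution (R3), Niko Olsen is treated as also owning Marco Iyer's interest in Granite Trust, giving 7% + 79% = 86%.
Chain via Harbor Partners LP (R1): 43% × 47% = 20.21% of Clearview Services GmbH.
Chain via Granite Trust (R1): 86% × 31% = 26.66% of Clearview Services GmbH.
Aggregating (R2): 20.21% + 26.66% = 46.87%.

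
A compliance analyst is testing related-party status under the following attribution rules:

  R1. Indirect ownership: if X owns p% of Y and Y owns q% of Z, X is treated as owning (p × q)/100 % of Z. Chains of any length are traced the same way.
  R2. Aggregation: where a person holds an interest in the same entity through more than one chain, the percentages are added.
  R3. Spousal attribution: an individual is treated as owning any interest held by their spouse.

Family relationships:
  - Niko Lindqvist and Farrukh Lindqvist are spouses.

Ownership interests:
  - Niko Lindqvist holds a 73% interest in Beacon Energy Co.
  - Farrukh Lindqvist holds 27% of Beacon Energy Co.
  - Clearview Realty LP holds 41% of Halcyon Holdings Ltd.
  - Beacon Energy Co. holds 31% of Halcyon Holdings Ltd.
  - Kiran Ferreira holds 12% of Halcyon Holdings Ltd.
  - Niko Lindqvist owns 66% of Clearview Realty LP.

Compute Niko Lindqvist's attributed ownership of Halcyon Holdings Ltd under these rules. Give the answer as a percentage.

58.06%

By spousal attribution (R3), Niko Lindqvist is treated as also owning Farrukh Lindqvist's interest in Beacon Energy Co, giving 73% + 27% = 100%.
Chain via Beacon Energy Co. (R1): 100% × 31% = 31% of Halcyon Holdings Ltd.
Chain via Clearview Realty LP (R1): 66% × 41% = 27.06% of Halcyon Holdings Ltd.
Aggregating (R2): 31% + 27.06% = 58.06%.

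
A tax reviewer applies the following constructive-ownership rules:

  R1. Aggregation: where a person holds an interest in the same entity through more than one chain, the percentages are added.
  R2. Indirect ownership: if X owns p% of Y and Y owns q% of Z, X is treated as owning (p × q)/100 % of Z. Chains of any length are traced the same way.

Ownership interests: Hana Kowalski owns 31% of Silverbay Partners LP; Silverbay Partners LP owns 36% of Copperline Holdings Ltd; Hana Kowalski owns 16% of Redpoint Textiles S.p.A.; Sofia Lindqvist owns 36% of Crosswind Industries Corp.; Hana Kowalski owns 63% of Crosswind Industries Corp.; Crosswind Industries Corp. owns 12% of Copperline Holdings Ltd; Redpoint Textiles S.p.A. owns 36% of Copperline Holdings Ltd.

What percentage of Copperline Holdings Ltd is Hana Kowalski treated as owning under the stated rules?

24.48%

Chain via Redpoint Textiles S.p.A. (R2): 16% × 36% = 5.76% of Copperline Holdings Ltd.
Chain via Silverbay Partners LP (R2): 31% × 36% = 11.16% of Copperline Holdings Ltd.
Chain via Crosswind Industries Corp. (R2): 63% × 12% = 7.56% of Copperline Holdings Ltd.
Aggregating (R1): 5.76% + 11.16% + 7.56% = 24.48%.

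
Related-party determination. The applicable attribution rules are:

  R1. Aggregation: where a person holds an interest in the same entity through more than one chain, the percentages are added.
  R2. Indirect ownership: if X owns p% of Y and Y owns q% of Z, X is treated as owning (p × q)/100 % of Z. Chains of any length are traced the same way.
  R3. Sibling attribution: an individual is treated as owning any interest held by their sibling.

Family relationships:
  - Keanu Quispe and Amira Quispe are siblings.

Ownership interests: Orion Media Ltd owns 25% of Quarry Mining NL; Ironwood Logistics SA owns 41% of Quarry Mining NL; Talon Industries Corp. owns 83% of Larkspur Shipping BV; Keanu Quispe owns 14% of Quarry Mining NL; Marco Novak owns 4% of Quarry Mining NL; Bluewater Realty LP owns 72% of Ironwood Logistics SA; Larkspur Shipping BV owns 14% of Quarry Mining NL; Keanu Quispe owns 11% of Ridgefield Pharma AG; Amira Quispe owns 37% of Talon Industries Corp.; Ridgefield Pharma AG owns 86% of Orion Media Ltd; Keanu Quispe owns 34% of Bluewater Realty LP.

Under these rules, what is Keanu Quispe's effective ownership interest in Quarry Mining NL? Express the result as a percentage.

By sibling attribution (R3), Keanu Quispe is treated as owning Amira Quispe's 37% interest in Talon Industries Corp.
Chain via Ridgefield Pharma AG → Orion Media Ltd (R2): 11% × 86% × 25% = 2.365% of Quarry Mining NL.
Chain via Bluewater Realty LP → Ironwood Logistics SA (R2): 34% × 72% × 41% = 10.0368% of Quarry Mining NL.
Direct interest in Quarry Mining NL: 14%.
Chain via Talon Industries Corp. → Larkspur Shipping BV (R2): 37% × 83% × 14% = 4.2994% of Quarry Mining NL.
Aggregating (R1): 2.365% + 10.0368% + 14% + 4.2994% = 30.7012%.

30.7012%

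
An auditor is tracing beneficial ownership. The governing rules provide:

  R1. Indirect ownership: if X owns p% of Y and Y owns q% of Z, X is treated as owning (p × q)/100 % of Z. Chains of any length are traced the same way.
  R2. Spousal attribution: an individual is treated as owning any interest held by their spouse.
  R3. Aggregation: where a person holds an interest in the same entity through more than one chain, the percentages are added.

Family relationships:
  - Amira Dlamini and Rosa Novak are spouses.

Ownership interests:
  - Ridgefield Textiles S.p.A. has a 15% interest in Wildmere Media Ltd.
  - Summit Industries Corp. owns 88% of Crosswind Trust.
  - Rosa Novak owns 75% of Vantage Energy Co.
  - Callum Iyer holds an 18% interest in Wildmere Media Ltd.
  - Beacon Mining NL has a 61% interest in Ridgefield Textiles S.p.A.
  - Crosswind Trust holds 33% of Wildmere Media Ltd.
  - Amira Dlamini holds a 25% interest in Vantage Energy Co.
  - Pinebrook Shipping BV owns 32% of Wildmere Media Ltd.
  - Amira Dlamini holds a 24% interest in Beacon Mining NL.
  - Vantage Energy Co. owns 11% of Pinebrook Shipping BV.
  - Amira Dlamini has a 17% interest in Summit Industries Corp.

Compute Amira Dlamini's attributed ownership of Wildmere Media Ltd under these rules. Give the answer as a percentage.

By spousal attribution (R2), Amira Dlamini is treated as also owning Rosa Novak's interest in Vantage Energy Co, giving 25% + 75% = 100%.
Chain via Summit Industries Corp. → Crosswind Trust (R1): 17% × 88% × 33% = 4.9368% of Wildmere Media Ltd.
Chain via Vantage Energy Co. → Pinebrook Shipping BV (R1): 100% × 11% × 32% = 3.52% of Wildmere Media Ltd.
Chain via Beacon Mining NL → Ridgefield Textiles S.p.A. (R1): 24% × 61% × 15% = 2.196% of Wildmere Media Ltd.
Aggregating (R3): 4.9368% + 3.52% + 2.196% = 10.6528%.

10.6528%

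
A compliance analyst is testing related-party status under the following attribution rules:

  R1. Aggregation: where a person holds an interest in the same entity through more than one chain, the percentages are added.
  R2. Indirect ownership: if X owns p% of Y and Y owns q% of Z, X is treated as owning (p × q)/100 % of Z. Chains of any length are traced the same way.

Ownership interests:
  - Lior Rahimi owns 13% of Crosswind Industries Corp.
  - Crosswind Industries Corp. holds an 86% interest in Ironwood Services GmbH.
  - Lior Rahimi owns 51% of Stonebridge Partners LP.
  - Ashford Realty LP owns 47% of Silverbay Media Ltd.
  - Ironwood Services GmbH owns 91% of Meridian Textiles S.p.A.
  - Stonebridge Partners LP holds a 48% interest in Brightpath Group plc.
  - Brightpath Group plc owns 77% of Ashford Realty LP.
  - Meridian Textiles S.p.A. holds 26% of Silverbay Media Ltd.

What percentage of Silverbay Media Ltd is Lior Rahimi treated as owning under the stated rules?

Chain via Crosswind Industries Corp. → Ironwood Services GmbH → Meridian Textiles S.p.A. (R2): 13% × 86% × 91% × 26% = 2.645188% of Silverbay Media Ltd.
Chain via Stonebridge Partners LP → Brightpath Group plc → Ashford Realty LP (R2): 51% × 48% × 77% × 47% = 8.859312% of Silverbay Media Ltd.
Aggregating (R1): 2.645188% + 8.859312% = 11.5045%.

11.5045%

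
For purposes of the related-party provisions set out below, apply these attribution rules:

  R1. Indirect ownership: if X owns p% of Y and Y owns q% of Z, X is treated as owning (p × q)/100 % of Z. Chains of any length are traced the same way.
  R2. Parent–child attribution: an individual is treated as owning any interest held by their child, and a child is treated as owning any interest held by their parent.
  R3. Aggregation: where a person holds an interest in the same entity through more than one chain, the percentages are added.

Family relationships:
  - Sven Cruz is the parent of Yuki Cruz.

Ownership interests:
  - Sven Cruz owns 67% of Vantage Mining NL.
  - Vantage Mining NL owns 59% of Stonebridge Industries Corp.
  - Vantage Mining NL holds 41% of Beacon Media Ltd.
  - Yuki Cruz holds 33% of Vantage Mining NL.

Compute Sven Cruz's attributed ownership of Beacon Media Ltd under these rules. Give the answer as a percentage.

By parent–child attribution (R2), Sven Cruz is treated as also owning Yuki Cruz's interest in Vantage Mining NL, giving 67% + 33% = 100%.
Chain via Vantage Mining NL (R1): 100% × 41% = 41% of Beacon Media Ltd.

41%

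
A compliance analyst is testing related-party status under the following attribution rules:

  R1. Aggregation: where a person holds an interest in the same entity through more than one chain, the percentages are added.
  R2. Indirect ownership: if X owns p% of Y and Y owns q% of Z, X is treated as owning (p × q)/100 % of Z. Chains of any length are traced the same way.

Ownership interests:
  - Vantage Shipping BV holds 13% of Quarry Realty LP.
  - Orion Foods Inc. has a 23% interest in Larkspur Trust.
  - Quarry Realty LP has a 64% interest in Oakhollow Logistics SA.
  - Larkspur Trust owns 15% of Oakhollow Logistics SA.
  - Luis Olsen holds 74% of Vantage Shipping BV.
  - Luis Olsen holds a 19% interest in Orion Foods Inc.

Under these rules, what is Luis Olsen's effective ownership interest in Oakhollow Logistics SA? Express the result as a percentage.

6.8123%

Chain via Vantage Shipping BV → Quarry Realty LP (R2): 74% × 13% × 64% = 6.1568% of Oakhollow Logistics SA.
Chain via Orion Foods Inc. → Larkspur Trust (R2): 19% × 23% × 15% = 0.6555% of Oakhollow Logistics SA.
Aggregating (R1): 6.1568% + 0.6555% = 6.8123%.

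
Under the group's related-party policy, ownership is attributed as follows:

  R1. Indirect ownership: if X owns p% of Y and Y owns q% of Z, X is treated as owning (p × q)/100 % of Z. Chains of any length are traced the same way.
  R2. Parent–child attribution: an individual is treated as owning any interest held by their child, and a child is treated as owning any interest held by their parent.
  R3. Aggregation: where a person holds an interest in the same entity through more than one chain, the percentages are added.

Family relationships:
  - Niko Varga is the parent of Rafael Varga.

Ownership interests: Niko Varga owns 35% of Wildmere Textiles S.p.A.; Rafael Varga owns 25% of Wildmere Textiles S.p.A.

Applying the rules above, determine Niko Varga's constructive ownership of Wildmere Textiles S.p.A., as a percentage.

60%

By parent–child attribution (R2), Niko Varga is treated as also owning Rafael Varga's interest in Wildmere Textiles S.p.A, giving 35% + 25% = 60%.
Direct interest in Wildmere Textiles S.p.A: 60%.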